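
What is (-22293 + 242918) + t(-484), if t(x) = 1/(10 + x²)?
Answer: 51684936251/234266 ≈ 2.2063e+5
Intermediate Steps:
(-22293 + 242918) + t(-484) = (-22293 + 242918) + 1/(10 + (-484)²) = 220625 + 1/(10 + 234256) = 220625 + 1/234266 = 51684936251/234266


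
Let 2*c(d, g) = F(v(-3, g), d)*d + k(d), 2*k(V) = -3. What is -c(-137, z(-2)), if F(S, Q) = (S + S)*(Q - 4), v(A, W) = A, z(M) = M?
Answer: 231807/4 ≈ 57952.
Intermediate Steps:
k(V) = -3/2 (k(V) = (½)*(-3) = -3/2)
F(S, Q) = 2*S*(-4 + Q) (F(S, Q) = (2*S)*(-4 + Q) = 2*S*(-4 + Q))
c(d, g) = -¾ + d*(24 - 6*d)/2 (c(d, g) = ((2*(-3)*(-4 + d))*d - 3/2)/2 = ((24 - 6*d)*d - 3/2)/2 = (d*(24 - 6*d) - 3/2)/2 = (-3/2 + d*(24 - 6*d))/2 = -¾ + d*(24 - 6*d)/2)
-c(-137, z(-2)) = -(-¾ - 3*(-137)*(-4 - 137)) = -(-¾ - 3*(-137)*(-141)) = -(-¾ - 57951) = -1*(-231807/4) = 231807/4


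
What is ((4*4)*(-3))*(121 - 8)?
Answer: -5424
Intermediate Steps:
((4*4)*(-3))*(121 - 8) = (16*(-3))*113 = -48*113 = -5424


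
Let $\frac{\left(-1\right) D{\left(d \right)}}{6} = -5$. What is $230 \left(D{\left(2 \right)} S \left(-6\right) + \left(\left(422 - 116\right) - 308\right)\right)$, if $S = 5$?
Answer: $-207460$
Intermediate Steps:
$D{\left(d \right)} = 30$ ($D{\left(d \right)} = \left(-6\right) \left(-5\right) = 30$)
$230 \left(D{\left(2 \right)} S \left(-6\right) + \left(\left(422 - 116\right) - 308\right)\right) = 230 \left(30 \cdot 5 \left(-6\right) + \left(\left(422 - 116\right) - 308\right)\right) = 230 \left(150 \left(-6\right) + \left(306 - 308\right)\right) = 230 \left(-900 - 2\right) = 230 \left(-902\right) = -207460$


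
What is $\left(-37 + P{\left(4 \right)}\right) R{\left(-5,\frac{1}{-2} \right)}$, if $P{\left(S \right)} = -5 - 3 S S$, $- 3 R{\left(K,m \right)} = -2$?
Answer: $-60$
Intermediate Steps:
$R{\left(K,m \right)} = \frac{2}{3}$ ($R{\left(K,m \right)} = \left(- \frac{1}{3}\right) \left(-2\right) = \frac{2}{3}$)
$P{\left(S \right)} = -5 - 3 S^{2}$
$\left(-37 + P{\left(4 \right)}\right) R{\left(-5,\frac{1}{-2} \right)} = \left(-37 - \left(5 + 3 \cdot 4^{2}\right)\right) \frac{2}{3} = \left(-37 - 53\right) \frac{2}{3} = \left(-90\right) \frac{2}{3} = -60$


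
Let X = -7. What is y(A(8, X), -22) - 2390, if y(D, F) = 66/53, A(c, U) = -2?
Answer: -126604/53 ≈ -2388.8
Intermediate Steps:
y(D, F) = 66/53 (y(D, F) = 66*(1/53) = 66/53)
y(A(8, X), -22) - 2390 = 66/53 - 2390 = -126604/53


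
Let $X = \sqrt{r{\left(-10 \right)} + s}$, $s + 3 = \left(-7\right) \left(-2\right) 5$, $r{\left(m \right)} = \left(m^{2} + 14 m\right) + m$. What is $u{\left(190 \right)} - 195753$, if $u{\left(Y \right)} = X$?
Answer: $-195753 + \sqrt{17} \approx -1.9575 \cdot 10^{5}$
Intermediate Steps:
$r{\left(m \right)} = m^{2} + 15 m$
$s = 67$ ($s = -3 + \left(-7\right) \left(-2\right) 5 = -3 + 14 \cdot 5 = -3 + 70 = 67$)
$X = \sqrt{17}$ ($X = \sqrt{- 10 \left(15 - 10\right) + 67} = \sqrt{\left(-10\right) 5 + 67} = \sqrt{-50 + 67} = \sqrt{17} \approx 4.1231$)
$u{\left(Y \right)} = \sqrt{17}$
$u{\left(190 \right)} - 195753 = \sqrt{17} - 195753 = -195753 + \sqrt{17}$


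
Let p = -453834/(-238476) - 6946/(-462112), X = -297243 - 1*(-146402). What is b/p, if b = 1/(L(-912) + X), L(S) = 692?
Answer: -655967984/188918358129547 ≈ -3.4722e-6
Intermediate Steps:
X = -150841 (X = -297243 + 146402 = -150841)
p = 1258205903/655967984 (p = -453834*(-1/238476) - 6946*(-1/462112) = 75639/39746 + 3473/231056 = 1258205903/655967984 ≈ 1.9181)
b = -1/150149 (b = 1/(692 - 150841) = 1/(-150149) = -1/150149 ≈ -6.6600e-6)
b/p = -1/(150149*1258205903/655967984) = -1/150149*655967984/1258205903 = -655967984/188918358129547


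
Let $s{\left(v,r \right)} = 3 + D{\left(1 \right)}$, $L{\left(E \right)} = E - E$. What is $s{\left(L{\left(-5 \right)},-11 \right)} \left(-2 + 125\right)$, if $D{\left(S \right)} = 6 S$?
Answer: $1107$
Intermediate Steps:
$L{\left(E \right)} = 0$
$s{\left(v,r \right)} = 9$ ($s{\left(v,r \right)} = 3 + 6 \cdot 1 = 3 + 6 = 9$)
$s{\left(L{\left(-5 \right)},-11 \right)} \left(-2 + 125\right) = 9 \left(-2 + 125\right) = 9 \cdot 123 = 1107$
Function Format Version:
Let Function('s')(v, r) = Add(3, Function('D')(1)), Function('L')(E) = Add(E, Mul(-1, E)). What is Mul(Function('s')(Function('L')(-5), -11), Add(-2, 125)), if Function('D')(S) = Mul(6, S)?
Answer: 1107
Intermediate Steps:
Function('L')(E) = 0
Function('s')(v, r) = 9 (Function('s')(v, r) = Add(3, Mul(6, 1)) = Add(3, 6) = 9)
Mul(Function('s')(Function('L')(-5), -11), Add(-2, 125)) = Mul(9, Add(-2, 125)) = Mul(9, 123) = 1107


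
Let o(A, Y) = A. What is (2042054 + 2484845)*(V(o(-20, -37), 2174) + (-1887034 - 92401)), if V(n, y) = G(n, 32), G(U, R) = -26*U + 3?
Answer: -8958334753888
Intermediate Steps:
G(U, R) = 3 - 26*U
V(n, y) = 3 - 26*n
(2042054 + 2484845)*(V(o(-20, -37), 2174) + (-1887034 - 92401)) = (2042054 + 2484845)*((3 - 26*(-20)) + (-1887034 - 92401)) = 4526899*((3 + 520) - 1979435) = 4526899*(523 - 1979435) = 4526899*(-1978912) = -8958334753888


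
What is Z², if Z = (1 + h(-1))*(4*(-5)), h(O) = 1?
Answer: 1600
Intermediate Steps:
Z = -40 (Z = (1 + 1)*(4*(-5)) = 2*(-20) = -40)
Z² = (-40)² = 1600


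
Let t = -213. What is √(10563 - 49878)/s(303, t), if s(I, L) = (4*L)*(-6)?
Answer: I*√39315/5112 ≈ 0.038787*I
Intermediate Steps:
s(I, L) = -24*L
√(10563 - 49878)/s(303, t) = √(10563 - 49878)/((-24*(-213))) = √(-39315)/5112 = (I*√39315)*(1/5112) = I*√39315/5112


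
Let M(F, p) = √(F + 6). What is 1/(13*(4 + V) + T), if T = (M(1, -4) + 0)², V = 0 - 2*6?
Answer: -1/97 ≈ -0.010309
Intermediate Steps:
M(F, p) = √(6 + F)
V = -12 (V = 0 - 12 = -12)
T = 7 (T = (√(6 + 1) + 0)² = (√7 + 0)² = (√7)² = 7)
1/(13*(4 + V) + T) = 1/(13*(4 - 12) + 7) = 1/(13*(-8) + 7) = 1/(-104 + 7) = 1/(-97) = -1/97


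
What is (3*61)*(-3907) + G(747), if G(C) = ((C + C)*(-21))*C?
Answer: -24151359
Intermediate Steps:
G(C) = -42*C**2 (G(C) = ((2*C)*(-21))*C = (-42*C)*C = -42*C**2)
(3*61)*(-3907) + G(747) = (3*61)*(-3907) - 42*747**2 = 183*(-3907) - 42*558009 = -714981 - 23436378 = -24151359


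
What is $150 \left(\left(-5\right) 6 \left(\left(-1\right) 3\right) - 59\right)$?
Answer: $4650$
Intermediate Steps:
$150 \left(\left(-5\right) 6 \left(\left(-1\right) 3\right) - 59\right) = 150 \left(\left(-30\right) \left(-3\right) - 59\right) = 150 \left(90 - 59\right) = 150 \cdot 31 = 4650$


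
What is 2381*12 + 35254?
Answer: 63826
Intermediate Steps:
2381*12 + 35254 = 28572 + 35254 = 63826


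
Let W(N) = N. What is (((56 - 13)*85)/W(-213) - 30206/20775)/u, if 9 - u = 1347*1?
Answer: 27455501/1973583450 ≈ 0.013912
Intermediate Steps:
u = -1338 (u = 9 - 1347 = -1338)
(((56 - 13)*85)/W(-213) - 30206/20775)/u = (((56 - 13)*85)/(-213) - 30206/20775)/(-1338) = ((43*85)*(-1/213) - 30206*1/20775)*(-1/1338) = (3655*(-1/213) - 30206/20775)*(-1/1338) = (-3655/213 - 30206/20775)*(-1/1338) = -27455501/1475025*(-1/1338) = 27455501/1973583450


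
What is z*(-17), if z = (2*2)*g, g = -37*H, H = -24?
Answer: -60384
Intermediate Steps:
g = 888 (g = -37*(-24) = 888)
z = 3552 (z = (2*2)*888 = 4*888 = 3552)
z*(-17) = 3552*(-17) = -60384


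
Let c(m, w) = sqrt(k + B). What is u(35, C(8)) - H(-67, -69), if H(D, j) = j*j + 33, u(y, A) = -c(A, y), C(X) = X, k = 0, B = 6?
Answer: -4794 - sqrt(6) ≈ -4796.5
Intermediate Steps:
c(m, w) = sqrt(6) (c(m, w) = sqrt(0 + 6) = sqrt(6))
u(y, A) = -sqrt(6)
H(D, j) = 33 + j**2 (H(D, j) = j**2 + 33 = 33 + j**2)
u(35, C(8)) - H(-67, -69) = -sqrt(6) - (33 + (-69)**2) = -sqrt(6) - (33 + 4761) = -sqrt(6) - 1*4794 = -sqrt(6) - 4794 = -4794 - sqrt(6)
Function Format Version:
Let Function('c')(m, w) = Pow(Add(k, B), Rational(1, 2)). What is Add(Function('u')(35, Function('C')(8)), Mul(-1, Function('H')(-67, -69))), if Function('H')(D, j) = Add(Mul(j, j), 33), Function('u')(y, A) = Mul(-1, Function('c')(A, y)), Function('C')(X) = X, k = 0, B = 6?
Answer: Add(-4794, Mul(-1, Pow(6, Rational(1, 2)))) ≈ -4796.5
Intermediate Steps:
Function('c')(m, w) = Pow(6, Rational(1, 2)) (Function('c')(m, w) = Pow(Add(0, 6), Rational(1, 2)) = Pow(6, Rational(1, 2)))
Function('u')(y, A) = Mul(-1, Pow(6, Rational(1, 2)))
Function('H')(D, j) = Add(33, Pow(j, 2)) (Function('H')(D, j) = Add(Pow(j, 2), 33) = Add(33, Pow(j, 2)))
Add(Function('u')(35, Function('C')(8)), Mul(-1, Function('H')(-67, -69))) = Add(Mul(-1, Pow(6, Rational(1, 2))), Mul(-1, Add(33, Pow(-69, 2)))) = Add(Mul(-1, Pow(6, Rational(1, 2))), Mul(-1, Add(33, 4761))) = Add(Mul(-1, Pow(6, Rational(1, 2))), Mul(-1, 4794)) = Add(Mul(-1, Pow(6, Rational(1, 2))), -4794) = Add(-4794, Mul(-1, Pow(6, Rational(1, 2))))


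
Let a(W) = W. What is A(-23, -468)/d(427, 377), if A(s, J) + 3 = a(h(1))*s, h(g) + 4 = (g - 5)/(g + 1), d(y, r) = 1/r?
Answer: 50895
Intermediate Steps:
h(g) = -4 + (-5 + g)/(1 + g) (h(g) = -4 + (g - 5)/(g + 1) = -4 + (-5 + g)/(1 + g))
A(s, J) = -3 - 6*s (A(s, J) = -3 + (3*(-3 - 1*1)/(1 + 1))*s = -3 + (3*(-3 - 1)/2)*s = -3 + (3*(1/2)*(-4))*s = -3 - 6*s)
A(-23, -468)/d(427, 377) = (-3 - 6*(-23))/(1/377) = (-3 + 138)/(1/377) = 135*377 = 50895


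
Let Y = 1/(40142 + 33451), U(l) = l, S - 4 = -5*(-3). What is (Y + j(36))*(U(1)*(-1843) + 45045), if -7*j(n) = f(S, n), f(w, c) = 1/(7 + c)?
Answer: -3166360984/22151493 ≈ -142.94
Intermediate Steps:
S = 19 (S = 4 - 5*(-3) = 4 + 15 = 19)
j(n) = -1/(7*(7 + n))
Y = 1/73593 ≈ 1.3588e-5
(Y + j(36))*(U(1)*(-1843) + 45045) = (1/73593 - 1/(49 + 7*36))*(1*(-1843) + 45045) = (1/73593 - 1/(49 + 252))*(-1843 + 45045) = (1/73593 - 1/301)*43202 = -73292/22151493*43202 = -3166360984/22151493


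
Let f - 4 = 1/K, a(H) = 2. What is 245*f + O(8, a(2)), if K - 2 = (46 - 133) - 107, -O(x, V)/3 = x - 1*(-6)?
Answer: 179851/192 ≈ 936.72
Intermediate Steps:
O(x, V) = -18 - 3*x (O(x, V) = -3*(x - 1*(-6)) = -3*(x + 6) = -3*(6 + x) = -18 - 3*x)
K = -192 (K = 2 + ((46 - 133) - 107) = 2 + (-87 - 107) = 2 - 194 = -192)
f = 767/192 (f = 4 + 1/(-192) = 4 - 1/192 = 767/192 ≈ 3.9948)
245*f + O(8, a(2)) = 245*(767/192) + (-18 - 3*8) = 187915/192 + (-18 - 24) = 187915/192 - 42 = 179851/192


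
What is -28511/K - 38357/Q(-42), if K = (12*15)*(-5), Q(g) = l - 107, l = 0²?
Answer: 37571977/96300 ≈ 390.16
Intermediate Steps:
l = 0
Q(g) = -107 (Q(g) = 0 - 107 = -107)
K = -900 (K = 180*(-5) = -900)
-28511/K - 38357/Q(-42) = -28511/(-900) - 38357/(-107) = -28511*(-1/900) - 38357*(-1/107) = 28511/900 + 38357/107 = 37571977/96300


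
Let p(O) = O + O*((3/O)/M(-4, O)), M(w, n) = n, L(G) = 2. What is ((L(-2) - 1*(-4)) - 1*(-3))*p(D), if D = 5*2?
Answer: 927/10 ≈ 92.700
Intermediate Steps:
D = 10
p(O) = O + 3/O (p(O) = O + O*((3/O)/O) = O + O*(3/O²) = O + 3/O)
((L(-2) - 1*(-4)) - 1*(-3))*p(D) = ((2 - 1*(-4)) - 1*(-3))*(10 + 3/10) = ((2 + 4) + 3)*(10 + 3*(⅒)) = (6 + 3)*(10 + 3/10) = 9*(103/10) = 927/10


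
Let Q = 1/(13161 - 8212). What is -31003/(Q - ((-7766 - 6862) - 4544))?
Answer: -153433847/94882229 ≈ -1.6171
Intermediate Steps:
Q = 1/4949 ≈ 0.00020206
-31003/(Q - ((-7766 - 6862) - 4544)) = -31003/(1/4949 - ((-7766 - 6862) - 4544)) = -31003/(1/4949 - (-14628 - 4544)) = -31003/(1/4949 - 1*(-19172)) = -31003/(1/4949 + 19172) = -31003/94882229/4949 = -31003*4949/94882229 = -153433847/94882229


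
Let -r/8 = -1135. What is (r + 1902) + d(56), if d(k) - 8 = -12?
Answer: 10978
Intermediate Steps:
r = 9080 (r = -8*(-1135) = 9080)
d(k) = -4 (d(k) = 8 - 12 = -4)
(r + 1902) + d(56) = (9080 + 1902) - 4 = 10982 - 4 = 10978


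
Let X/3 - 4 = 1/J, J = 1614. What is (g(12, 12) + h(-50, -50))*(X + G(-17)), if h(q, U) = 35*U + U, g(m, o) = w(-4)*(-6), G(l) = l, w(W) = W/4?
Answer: 2412033/269 ≈ 8966.7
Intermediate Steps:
w(W) = W/4 (w(W) = W*(¼) = W/4)
g(m, o) = 6 (g(m, o) = ((¼)*(-4))*(-6) = -1*(-6) = 6)
X = 6457/538 (X = 12 + 3/1614 = 12 + 3*(1/1614) = 12 + 1/538 = 6457/538 ≈ 12.002)
h(q, U) = 36*U
(g(12, 12) + h(-50, -50))*(X + G(-17)) = (6 + 36*(-50))*(6457/538 - 17) = (6 - 1800)*(-2689/538) = -1794*(-2689/538) = 2412033/269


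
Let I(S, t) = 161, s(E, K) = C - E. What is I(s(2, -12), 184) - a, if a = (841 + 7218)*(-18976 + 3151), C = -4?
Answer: 127533836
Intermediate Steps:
s(E, K) = -4 - E
a = -127533675 (a = 8059*(-15825) = -127533675)
I(s(2, -12), 184) - a = 161 - 1*(-127533675) = 161 + 127533675 = 127533836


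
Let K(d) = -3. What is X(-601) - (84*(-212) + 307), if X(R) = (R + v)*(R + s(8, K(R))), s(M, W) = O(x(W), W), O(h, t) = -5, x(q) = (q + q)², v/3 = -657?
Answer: 1576133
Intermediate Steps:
v = -1971 (v = 3*(-657) = -1971)
x(q) = 4*q² (x(q) = (2*q)² = 4*q²)
s(M, W) = -5
X(R) = (-1971 + R)*(-5 + R) (X(R) = (R - 1971)*(R - 5) = (-1971 + R)*(-5 + R))
X(-601) - (84*(-212) + 307) = (9855 + (-601)² - 1976*(-601)) - (84*(-212) + 307) = (9855 + 361201 + 1187576) - (-17808 + 307) = 1558632 - 1*(-17501) = 1558632 + 17501 = 1576133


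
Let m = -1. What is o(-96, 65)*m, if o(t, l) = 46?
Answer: -46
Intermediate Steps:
o(-96, 65)*m = 46*(-1) = -46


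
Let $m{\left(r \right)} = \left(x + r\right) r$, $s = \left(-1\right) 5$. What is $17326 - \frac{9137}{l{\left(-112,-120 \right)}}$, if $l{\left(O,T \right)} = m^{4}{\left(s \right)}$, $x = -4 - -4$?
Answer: $\frac{6767959613}{390625} \approx 17326.0$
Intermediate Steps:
$x = 0$ ($x = -4 + 4 = 0$)
$s = -5$
$m{\left(r \right)} = r^{2}$ ($m{\left(r \right)} = \left(0 + r\right) r = r r = r^{2}$)
$l{\left(O,T \right)} = 390625$ ($l{\left(O,T \right)} = \left(\left(-5\right)^{2}\right)^{4} = 25^{4} = 390625$)
$17326 - \frac{9137}{l{\left(-112,-120 \right)}} = 17326 - \frac{9137}{390625} = \frac{6767959613}{390625}$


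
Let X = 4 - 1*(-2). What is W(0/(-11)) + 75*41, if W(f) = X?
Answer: 3081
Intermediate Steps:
X = 6 (X = 4 + 2 = 6)
W(f) = 6
W(0/(-11)) + 75*41 = 6 + 75*41 = 6 + 3075 = 3081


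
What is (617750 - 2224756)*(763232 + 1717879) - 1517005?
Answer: -3987161780671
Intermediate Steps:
(617750 - 2224756)*(763232 + 1717879) - 1517005 = -1607006*2481111 - 1517005 = -3987160263666 - 1517005 = -3987161780671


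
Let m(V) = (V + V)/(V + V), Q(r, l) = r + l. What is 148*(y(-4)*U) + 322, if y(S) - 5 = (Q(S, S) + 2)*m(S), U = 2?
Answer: 26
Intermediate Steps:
Q(r, l) = l + r
m(V) = 1 (m(V) = (2*V)/((2*V)) = (2*V)*(1/(2*V)) = 1)
y(S) = 7 + 2*S (y(S) = 5 + ((S + S) + 2)*1 = 5 + (2*S + 2)*1 = 5 + (2 + 2*S)*1 = 5 + (2 + 2*S) = 7 + 2*S)
148*(y(-4)*U) + 322 = 148*((7 + 2*(-4))*2) + 322 = 148*((7 - 8)*2) + 322 = 148*(-1*2) + 322 = 148*(-2) + 322 = -296 + 322 = 26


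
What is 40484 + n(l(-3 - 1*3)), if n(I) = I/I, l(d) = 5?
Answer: 40485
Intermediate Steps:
n(I) = 1
40484 + n(l(-3 - 1*3)) = 40484 + 1 = 40485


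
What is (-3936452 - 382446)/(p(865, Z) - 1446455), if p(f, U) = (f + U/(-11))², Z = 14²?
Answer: 261293329/44088647 ≈ 5.9265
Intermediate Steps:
Z = 196
p(f, U) = (f - U/11)² (p(f, U) = (f + U*(-1/11))² = (f - U/11)²)
(-3936452 - 382446)/(p(865, Z) - 1446455) = (-3936452 - 382446)/((196 - 11*865)²/121 - 1446455) = -4318898/((196 - 9515)²/121 - 1446455) = -4318898/((1/121)*(-9319)² - 1446455) = -4318898/((1/121)*86843761 - 1446455) = -4318898/(86843761/121 - 1446455) = -4318898/(-88177294/121) = -4318898*(-121/88177294) = 261293329/44088647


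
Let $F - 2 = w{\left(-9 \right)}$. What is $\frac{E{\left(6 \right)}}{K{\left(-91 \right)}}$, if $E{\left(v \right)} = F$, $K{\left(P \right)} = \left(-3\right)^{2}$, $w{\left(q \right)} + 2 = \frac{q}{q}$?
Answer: $\frac{1}{9} \approx 0.11111$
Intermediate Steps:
$w{\left(q \right)} = -1$ ($w{\left(q \right)} = -2 + \frac{q}{q} = -2 + 1 = -1$)
$K{\left(P \right)} = 9$
$F = 1$ ($F = 2 - 1 = 1$)
$E{\left(v \right)} = 1$
$\frac{E{\left(6 \right)}}{K{\left(-91 \right)}} = 1 \cdot \frac{1}{9} = \frac{1}{9}$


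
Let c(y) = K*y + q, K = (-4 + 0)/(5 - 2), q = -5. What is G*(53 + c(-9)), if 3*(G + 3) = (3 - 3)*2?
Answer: -180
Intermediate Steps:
G = -3 (G = -3 + ((3 - 3)*2)/3 = -3 + (0*2)/3 = -3 + (⅓)*0 = -3 + 0 = -3)
K = -4/3 ≈ -1.3333
c(y) = -5 - 4*y/3 (c(y) = -4*y/3 - 5 = -5 - 4*y/3)
G*(53 + c(-9)) = -3*(53 + (-5 - 4/3*(-9))) = -3*(53 + (-5 + 12)) = -3*(53 + 7) = -3*60 = -180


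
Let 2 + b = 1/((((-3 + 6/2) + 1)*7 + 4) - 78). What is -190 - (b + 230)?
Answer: -28005/67 ≈ -417.98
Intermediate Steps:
b = -135/67 (b = -2 + 1/((((-3 + 6/2) + 1)*7 + 4) - 78) = -2 + 1/((((-3 + 6*(½)) + 1)*7 + 4) - 78) = -2 + 1/((((-3 + 3) + 1)*7 + 4) - 78) = -2 + 1/(((0 + 1)*7 + 4) - 78) = -2 + 1/((1*7 + 4) - 78) = -2 + 1/((7 + 4) - 78) = -2 + 1/(11 - 78) = -2 + 1/(-67) = -2 - 1/67 = -135/67 ≈ -2.0149)
-190 - (b + 230) = -190 - (-135/67 + 230) = -190 - 1*15275/67 = -190 - 15275/67 = -28005/67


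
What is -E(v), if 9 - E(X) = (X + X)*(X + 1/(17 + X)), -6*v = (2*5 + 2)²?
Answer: 8049/7 ≈ 1149.9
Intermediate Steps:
v = -24 (v = -(2*5 + 2)²/6 = -(10 + 2)²/6 = -⅙*12² = -⅙*144 = -24)
E(X) = 9 - 2*X*(X + 1/(17 + X)) (E(X) = 9 - (X + X)*(X + 1/(17 + X)) = 9 - 2*X*(X + 1/(17 + X)))
-E(v) = -(153 - 34*(-24)² - 2*(-24)³ + 7*(-24))/(17 - 24) = -(153 - 34*576 - 2*(-13824) - 168)/(-7) = -(-1)*(153 - 19584 + 27648 - 168)/7 = -(-1)*8049/7 = -1*(-8049/7) = 8049/7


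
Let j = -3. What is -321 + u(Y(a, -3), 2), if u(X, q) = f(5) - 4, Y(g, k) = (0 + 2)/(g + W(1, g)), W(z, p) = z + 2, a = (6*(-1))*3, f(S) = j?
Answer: -328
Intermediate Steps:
f(S) = -3
a = -18 (a = -6*3 = -18)
W(z, p) = 2 + z
Y(g, k) = 2/(3 + g) (Y(g, k) = (0 + 2)/(g + (2 + 1)) = 2/(g + 3) = 2/(3 + g))
u(X, q) = -7 (u(X, q) = -3 - 4 = -7)
-321 + u(Y(a, -3), 2) = -321 - 7 = -328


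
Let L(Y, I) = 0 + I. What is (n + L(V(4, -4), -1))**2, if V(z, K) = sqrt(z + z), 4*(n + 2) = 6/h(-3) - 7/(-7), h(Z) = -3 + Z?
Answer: 9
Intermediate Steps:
n = -2 (n = -2 + (6/(-3 - 3) - 7/(-7))/4 = -2 + (6/(-6) - 7*(-1/7))/4 = -2 + (6*(-1/6) + 1)/4 = -2 + (-1 + 1)/4 = -2 + (1/4)*0 = -2 + 0 = -2)
V(z, K) = sqrt(2)*sqrt(z) (V(z, K) = sqrt(2*z) = sqrt(2)*sqrt(z))
L(Y, I) = I
(n + L(V(4, -4), -1))**2 = (-2 - 1)**2 = (-3)**2 = 9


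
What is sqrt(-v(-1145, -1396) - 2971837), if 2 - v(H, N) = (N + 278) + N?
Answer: I*sqrt(2974353) ≈ 1724.6*I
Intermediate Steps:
v(H, N) = -276 - 2*N (v(H, N) = 2 - ((N + 278) + N) = 2 - ((278 + N) + N) = 2 - (278 + 2*N) = 2 + (-278 - 2*N) = -276 - 2*N)
sqrt(-v(-1145, -1396) - 2971837) = sqrt(-(-276 - 2*(-1396)) - 2971837) = sqrt(-(-276 + 2792) - 2971837) = sqrt(-1*2516 - 2971837) = sqrt(-2516 - 2971837) = sqrt(-2974353) = I*sqrt(2974353)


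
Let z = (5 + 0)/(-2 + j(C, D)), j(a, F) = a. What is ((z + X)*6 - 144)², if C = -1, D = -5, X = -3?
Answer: 29584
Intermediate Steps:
z = -5/3 (z = (5 + 0)/(-2 - 1) = 5/(-3) = 5*(-⅓) = -5/3 ≈ -1.6667)
((z + X)*6 - 144)² = ((-5/3 - 3)*6 - 144)² = (-14/3*6 - 144)² = (-28 - 144)² = (-172)² = 29584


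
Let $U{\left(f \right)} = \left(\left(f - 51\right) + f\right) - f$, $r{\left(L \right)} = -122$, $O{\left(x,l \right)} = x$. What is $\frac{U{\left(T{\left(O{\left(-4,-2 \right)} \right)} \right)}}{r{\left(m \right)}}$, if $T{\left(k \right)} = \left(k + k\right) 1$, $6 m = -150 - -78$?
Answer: $\frac{59}{122} \approx 0.48361$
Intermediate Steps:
$m = -12$ ($m = \frac{-150 - -78}{6} = \frac{-150 + 78}{6} = \frac{1}{6} \left(-72\right) = -12$)
$T{\left(k \right)} = 2 k$ ($T{\left(k \right)} = 2 k 1 = 2 k$)
$U{\left(f \right)} = -51 + f$ ($U{\left(f \right)} = \left(\left(-51 + f\right) + f\right) - f = \left(-51 + 2 f\right) - f = -51 + f$)
$\frac{U{\left(T{\left(O{\left(-4,-2 \right)} \right)} \right)}}{r{\left(m \right)}} = \frac{-51 + 2 \left(-4\right)}{-122} = \left(-51 - 8\right) \left(- \frac{1}{122}\right) = \left(-59\right) \left(- \frac{1}{122}\right) = \frac{59}{122}$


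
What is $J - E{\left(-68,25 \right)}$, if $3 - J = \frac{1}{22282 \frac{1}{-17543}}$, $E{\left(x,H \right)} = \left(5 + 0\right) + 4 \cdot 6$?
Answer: $- \frac{561789}{22282} \approx -25.213$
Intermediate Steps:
$E{\left(x,H \right)} = 29$ ($E{\left(x,H \right)} = 5 + 24 = 29$)
$J = \frac{84389}{22282}$ ($J = 3 - \frac{1}{22282 \frac{1}{-17543}} = 3 - \frac{1}{22282 \left(- \frac{1}{17543}\right)} = 3 - \frac{1}{- \frac{22282}{17543}} = 3 - - \frac{17543}{22282} = 3 + \frac{17543}{22282} = \frac{84389}{22282} \approx 3.7873$)
$J - E{\left(-68,25 \right)} = \frac{84389}{22282} - 29 = - \frac{561789}{22282}$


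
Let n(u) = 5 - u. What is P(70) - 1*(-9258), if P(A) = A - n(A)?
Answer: 9393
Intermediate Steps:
P(A) = -5 + 2*A (P(A) = A - (5 - A) = A + (-5 + A) = -5 + 2*A)
P(70) - 1*(-9258) = (-5 + 2*70) - 1*(-9258) = (-5 + 140) + 9258 = 135 + 9258 = 9393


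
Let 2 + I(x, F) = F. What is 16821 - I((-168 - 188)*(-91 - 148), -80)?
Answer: 16903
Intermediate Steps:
I(x, F) = -2 + F
16821 - I((-168 - 188)*(-91 - 148), -80) = 16821 - (-2 - 80) = 16821 - 1*(-82) = 16821 + 82 = 16903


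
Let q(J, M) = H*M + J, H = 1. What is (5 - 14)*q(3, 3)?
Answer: -54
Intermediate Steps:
q(J, M) = J + M (q(J, M) = 1*M + J = M + J = J + M)
(5 - 14)*q(3, 3) = (5 - 14)*(3 + 3) = -9*6 = -54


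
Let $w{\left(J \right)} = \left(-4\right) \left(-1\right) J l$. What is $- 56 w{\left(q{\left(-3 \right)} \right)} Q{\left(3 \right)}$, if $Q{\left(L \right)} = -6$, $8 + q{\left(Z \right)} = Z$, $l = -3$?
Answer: $44352$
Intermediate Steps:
$q{\left(Z \right)} = -8 + Z$
$w{\left(J \right)} = - 12 J$ ($w{\left(J \right)} = \left(-4\right) \left(-1\right) J \left(-3\right) = 4 J \left(-3\right) = - 12 J$)
$- 56 w{\left(q{\left(-3 \right)} \right)} Q{\left(3 \right)} = - 56 \left(- 12 \left(-8 - 3\right)\right) \left(-6\right) = - 56 \left(\left(-12\right) \left(-11\right)\right) \left(-6\right) = \left(-56\right) 132 \left(-6\right) = \left(-7392\right) \left(-6\right) = 44352$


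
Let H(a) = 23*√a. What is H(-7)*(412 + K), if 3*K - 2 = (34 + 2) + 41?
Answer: 30245*I*√7/3 ≈ 26674.0*I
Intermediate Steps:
K = 79/3 (K = ⅔ + ((34 + 2) + 41)/3 = ⅔ + (36 + 41)/3 = ⅔ + (⅓)*77 = ⅔ + 77/3 = 79/3 ≈ 26.333)
H(-7)*(412 + K) = (23*√(-7))*(412 + 79/3) = (23*(I*√7))*(1315/3) = (23*I*√7)*(1315/3) = 30245*I*√7/3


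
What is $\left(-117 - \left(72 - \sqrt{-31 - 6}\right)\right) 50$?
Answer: $-9450 + 50 i \sqrt{37} \approx -9450.0 + 304.14 i$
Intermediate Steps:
$\left(-117 - \left(72 - \sqrt{-31 - 6}\right)\right) 50 = \left(-117 - \left(72 - \sqrt{-37}\right)\right) 50 = \left(-117 - \left(72 - i \sqrt{37}\right)\right) 50 = \left(-189 + i \sqrt{37}\right) 50 = -9450 + 50 i \sqrt{37}$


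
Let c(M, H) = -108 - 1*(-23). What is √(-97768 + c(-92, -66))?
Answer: 7*I*√1997 ≈ 312.81*I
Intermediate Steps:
c(M, H) = -85 (c(M, H) = -108 + 23 = -85)
√(-97768 + c(-92, -66)) = √(-97768 - 85) = √(-97853) = 7*I*√1997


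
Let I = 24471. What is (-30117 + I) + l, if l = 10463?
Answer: 4817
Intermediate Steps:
(-30117 + I) + l = (-30117 + 24471) + 10463 = -5646 + 10463 = 4817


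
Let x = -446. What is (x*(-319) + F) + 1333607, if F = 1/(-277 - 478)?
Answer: 1114290154/755 ≈ 1.4759e+6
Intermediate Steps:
F = -1/755 (F = 1/(-755) = -1/755 ≈ -0.0013245)
(x*(-319) + F) + 1333607 = (-446*(-319) - 1/755) + 1333607 = (142274 - 1/755) + 1333607 = 107416869/755 + 1333607 = 1114290154/755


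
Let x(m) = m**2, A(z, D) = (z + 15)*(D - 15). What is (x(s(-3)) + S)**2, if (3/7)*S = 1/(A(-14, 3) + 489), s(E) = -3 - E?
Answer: 49/2047761 ≈ 2.3929e-5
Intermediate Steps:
A(z, D) = (-15 + D)*(15 + z) (A(z, D) = (15 + z)*(-15 + D) = (-15 + D)*(15 + z))
S = 7/1431 (S = 7/(3*((-225 - 15*(-14) + 15*3 + 3*(-14)) + 489)) = 7/(3*((-225 + 210 + 45 - 42) + 489)) = 7/(3*(-12 + 489)) = (7/3)/477 = (7/3)*(1/477) = 7/1431 ≈ 0.0048917)
(x(s(-3)) + S)**2 = ((-3 - 1*(-3))**2 + 7/1431)**2 = ((-3 + 3)**2 + 7/1431)**2 = (0**2 + 7/1431)**2 = (0 + 7/1431)**2 = (7/1431)**2 = 49/2047761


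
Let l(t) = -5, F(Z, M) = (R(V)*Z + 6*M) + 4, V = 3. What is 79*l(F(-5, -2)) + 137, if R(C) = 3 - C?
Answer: -258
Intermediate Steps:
F(Z, M) = 4 + 6*M (F(Z, M) = ((3 - 1*3)*Z + 6*M) + 4 = ((3 - 3)*Z + 6*M) + 4 = (0*Z + 6*M) + 4 = (0 + 6*M) + 4 = 6*M + 4 = 4 + 6*M)
79*l(F(-5, -2)) + 137 = 79*(-5) + 137 = -395 + 137 = -258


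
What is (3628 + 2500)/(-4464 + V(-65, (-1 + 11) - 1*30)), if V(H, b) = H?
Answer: -6128/4529 ≈ -1.3531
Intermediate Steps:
(3628 + 2500)/(-4464 + V(-65, (-1 + 11) - 1*30)) = (3628 + 2500)/(-4464 - 65) = 6128/(-4529) = 6128*(-1/4529) = -6128/4529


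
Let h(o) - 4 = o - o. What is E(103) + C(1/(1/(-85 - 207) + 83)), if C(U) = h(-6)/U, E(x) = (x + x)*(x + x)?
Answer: 3122063/73 ≈ 42768.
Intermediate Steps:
E(x) = 4*x**2 (E(x) = (2*x)*(2*x) = 4*x**2)
h(o) = 4 (h(o) = 4 + (o - o) = 4 + 0 = 4)
C(U) = 4/U
E(103) + C(1/(1/(-85 - 207) + 83)) = 4*103**2 + 4/(1/(1/(-85 - 207) + 83)) = 4*10609 + 4/(1/(1/(-292) + 83)) = 42436 + 4/(1/(-1/292 + 83)) = 42436 + 4/(1/(24235/292)) = 42436 + 4/(292/24235) = 42436 + 4*(24235/292) = 42436 + 24235/73 = 3122063/73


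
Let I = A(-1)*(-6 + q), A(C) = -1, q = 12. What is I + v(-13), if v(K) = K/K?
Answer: -5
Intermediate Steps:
v(K) = 1
I = -6 (I = -(-6 + 12) = -1*6 = -6)
I + v(-13) = -6 + 1 = -5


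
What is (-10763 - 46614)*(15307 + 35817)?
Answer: -2933341748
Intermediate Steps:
(-10763 - 46614)*(15307 + 35817) = -57377*51124 = -2933341748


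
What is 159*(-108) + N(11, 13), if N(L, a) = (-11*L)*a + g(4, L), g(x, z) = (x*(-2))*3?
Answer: -18769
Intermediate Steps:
g(x, z) = -6*x (g(x, z) = -2*x*3 = -6*x)
N(L, a) = -24 - 11*L*a (N(L, a) = (-11*L)*a - 6*4 = -11*L*a - 24 = -24 - 11*L*a)
159*(-108) + N(11, 13) = 159*(-108) + (-24 - 11*11*13) = -17172 + (-24 - 1573) = -17172 - 1597 = -18769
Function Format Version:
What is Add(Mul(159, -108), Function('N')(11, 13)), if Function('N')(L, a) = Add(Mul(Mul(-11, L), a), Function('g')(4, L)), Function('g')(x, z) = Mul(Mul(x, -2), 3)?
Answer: -18769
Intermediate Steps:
Function('g')(x, z) = Mul(-6, x) (Function('g')(x, z) = Mul(Mul(-2, x), 3) = Mul(-6, x))
Function('N')(L, a) = Add(-24, Mul(-11, L, a)) (Function('N')(L, a) = Add(Mul(Mul(-11, L), a), Mul(-6, 4)) = Add(Mul(-11, L, a), -24) = Add(-24, Mul(-11, L, a)))
Add(Mul(159, -108), Function('N')(11, 13)) = Add(Mul(159, -108), Add(-24, Mul(-11, 11, 13))) = Add(-17172, Add(-24, -1573)) = Add(-17172, -1597) = -18769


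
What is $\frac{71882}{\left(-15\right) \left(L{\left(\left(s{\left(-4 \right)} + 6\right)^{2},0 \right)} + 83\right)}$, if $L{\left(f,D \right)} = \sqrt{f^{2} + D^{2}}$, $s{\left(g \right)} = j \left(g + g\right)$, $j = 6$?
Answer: $- \frac{71882}{27705} \approx -2.5946$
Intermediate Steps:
$s{\left(g \right)} = 12 g$ ($s{\left(g \right)} = 6 \left(g + g\right) = 6 \cdot 2 g = 12 g$)
$L{\left(f,D \right)} = \sqrt{D^{2} + f^{2}}$
$\frac{71882}{\left(-15\right) \left(L{\left(\left(s{\left(-4 \right)} + 6\right)^{2},0 \right)} + 83\right)} = \frac{71882}{\left(-15\right) \left(\sqrt{0^{2} + \left(\left(12 \left(-4\right) + 6\right)^{2}\right)^{2}} + 83\right)} = \frac{71882}{\left(-15\right) \left(\sqrt{0 + \left(\left(-48 + 6\right)^{2}\right)^{2}} + 83\right)} = \frac{71882}{\left(-15\right) \left(\sqrt{0 + \left(\left(-42\right)^{2}\right)^{2}} + 83\right)} = \frac{71882}{\left(-15\right) \left(\sqrt{0 + 1764^{2}} + 83\right)} = \frac{71882}{\left(-15\right) \left(\sqrt{0 + 3111696} + 83\right)} = \frac{71882}{\left(-15\right) \left(\sqrt{3111696} + 83\right)} = \frac{71882}{\left(-15\right) \left(1764 + 83\right)} = \frac{71882}{\left(-15\right) 1847} = \frac{71882}{-27705} = 71882 \left(- \frac{1}{27705}\right) = - \frac{71882}{27705}$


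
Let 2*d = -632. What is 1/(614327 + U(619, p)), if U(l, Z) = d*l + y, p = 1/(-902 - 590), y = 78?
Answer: 1/418801 ≈ 2.3878e-6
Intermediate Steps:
p = -1/1492 (p = 1/(-1492) = -1/1492 ≈ -0.00067024)
d = -316 (d = (1/2)*(-632) = -316)
U(l, Z) = 78 - 316*l (U(l, Z) = -316*l + 78 = 78 - 316*l)
1/(614327 + U(619, p)) = 1/(614327 + (78 - 316*619)) = 1/(614327 + (78 - 195604)) = 1/(614327 - 195526) = 1/418801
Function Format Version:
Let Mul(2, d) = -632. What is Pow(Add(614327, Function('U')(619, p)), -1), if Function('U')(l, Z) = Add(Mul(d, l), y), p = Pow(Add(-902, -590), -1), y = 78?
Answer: Rational(1, 418801) ≈ 2.3878e-6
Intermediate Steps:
p = Rational(-1, 1492) (p = Pow(-1492, -1) = Rational(-1, 1492) ≈ -0.00067024)
d = -316 (d = Mul(Rational(1, 2), -632) = -316)
Function('U')(l, Z) = Add(78, Mul(-316, l)) (Function('U')(l, Z) = Add(Mul(-316, l), 78) = Add(78, Mul(-316, l)))
Pow(Add(614327, Function('U')(619, p)), -1) = Pow(Add(614327, Add(78, Mul(-316, 619))), -1) = Pow(Add(614327, Add(78, -195604)), -1) = Pow(Add(614327, -195526), -1) = Pow(418801, -1) = Rational(1, 418801)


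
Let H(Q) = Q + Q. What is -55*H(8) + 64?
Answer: -816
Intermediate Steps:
H(Q) = 2*Q
-55*H(8) + 64 = -110*8 + 64 = -55*16 + 64 = -880 + 64 = -816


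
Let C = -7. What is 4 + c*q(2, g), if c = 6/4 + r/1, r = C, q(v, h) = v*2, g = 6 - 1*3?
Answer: -18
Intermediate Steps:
g = 3 (g = 6 - 3 = 3)
q(v, h) = 2*v
r = -7
c = -11/2 (c = 6/4 - 7/1 = 6*(¼) - 7*1 = 3/2 - 7 = -11/2 ≈ -5.5000)
4 + c*q(2, g) = 4 - 11*2 = 4 - 11/2*4 = 4 - 22 = -18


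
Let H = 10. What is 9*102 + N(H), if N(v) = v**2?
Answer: 1018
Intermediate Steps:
9*102 + N(H) = 9*102 + 10**2 = 918 + 100 = 1018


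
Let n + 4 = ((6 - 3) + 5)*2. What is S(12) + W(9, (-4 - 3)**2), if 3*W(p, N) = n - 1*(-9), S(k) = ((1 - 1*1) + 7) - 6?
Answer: 8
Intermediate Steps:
n = 12 (n = -4 + ((6 - 3) + 5)*2 = -4 + (3 + 5)*2 = -4 + 8*2 = -4 + 16 = 12)
S(k) = 1 (S(k) = ((1 - 1) + 7) - 6 = (0 + 7) - 6 = 7 - 6 = 1)
W(p, N) = 7 (W(p, N) = (12 - 1*(-9))/3 = (12 + 9)/3 = (1/3)*21 = 7)
S(12) + W(9, (-4 - 3)**2) = 1 + 7 = 8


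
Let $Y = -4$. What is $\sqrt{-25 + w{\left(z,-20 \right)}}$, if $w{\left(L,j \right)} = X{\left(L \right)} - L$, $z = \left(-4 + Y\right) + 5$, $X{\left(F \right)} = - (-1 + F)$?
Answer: $3 i \sqrt{2} \approx 4.2426 i$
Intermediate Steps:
$X{\left(F \right)} = 1 - F$
$z = -3$ ($z = \left(-4 - 4\right) + 5 = -8 + 5 = -3$)
$w{\left(L,j \right)} = 1 - 2 L$ ($w{\left(L,j \right)} = \left(1 - L\right) - L = 1 - 2 L$)
$\sqrt{-25 + w{\left(z,-20 \right)}} = \sqrt{-25 + \left(1 - -6\right)} = \sqrt{-25 + \left(1 + 6\right)} = \sqrt{-25 + 7} = \sqrt{-18} = 3 i \sqrt{2}$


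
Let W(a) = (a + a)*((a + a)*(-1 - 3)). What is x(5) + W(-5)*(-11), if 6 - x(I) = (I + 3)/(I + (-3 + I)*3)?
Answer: 48458/11 ≈ 4405.3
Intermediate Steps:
x(I) = 6 - (3 + I)/(-9 + 4*I) (x(I) = 6 - (I + 3)/(I + (-3 + I)*3) = 6 - (3 + I)/(I + (-9 + 3*I)) = 6 - (3 + I)/(-9 + 4*I))
W(a) = -16*a² (W(a) = (2*a)*((2*a)*(-4)) = (2*a)*(-8*a) = -16*a²)
x(5) + W(-5)*(-11) = (-57 + 23*5)/(-9 + 4*5) - 16*(-5)²*(-11) = (-57 + 115)/(-9 + 20) - 16*25*(-11) = 58/11 - 400*(-11) = (1/11)*58 + 4400 = 58/11 + 4400 = 48458/11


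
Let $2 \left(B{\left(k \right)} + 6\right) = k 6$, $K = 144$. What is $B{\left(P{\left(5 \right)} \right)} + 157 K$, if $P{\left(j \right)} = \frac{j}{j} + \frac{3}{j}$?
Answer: $\frac{113034}{5} \approx 22607.0$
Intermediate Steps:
$P{\left(j \right)} = 1 + \frac{3}{j}$
$B{\left(k \right)} = -6 + 3 k$ ($B{\left(k \right)} = -6 + \frac{k 6}{2} = -6 + \frac{6 k}{2} = -6 + 3 k$)
$B{\left(P{\left(5 \right)} \right)} + 157 K = \left(-6 + 3 \frac{3 + 5}{5}\right) + 157 \cdot 144 = \left(-6 + 3 \cdot \frac{1}{5} \cdot 8\right) + 22608 = \left(-6 + 3 \cdot \frac{8}{5}\right) + 22608 = \left(-6 + \frac{24}{5}\right) + 22608 = - \frac{6}{5} + 22608 = \frac{113034}{5}$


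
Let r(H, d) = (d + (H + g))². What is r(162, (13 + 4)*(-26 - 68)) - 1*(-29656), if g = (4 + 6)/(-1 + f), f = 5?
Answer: 8338313/4 ≈ 2.0846e+6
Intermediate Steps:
g = 5/2 (g = (4 + 6)/(-1 + 5) = 10/4 = 10*(¼) = 5/2 ≈ 2.5000)
r(H, d) = (5/2 + H + d)² (r(H, d) = (d + (H + 5/2))² = (d + (5/2 + H))² = (5/2 + H + d)²)
r(162, (13 + 4)*(-26 - 68)) - 1*(-29656) = (5 + 2*162 + 2*((13 + 4)*(-26 - 68)))²/4 - 1*(-29656) = (5 + 324 + 2*(17*(-94)))²/4 + 29656 = (5 + 324 + 2*(-1598))²/4 + 29656 = (5 + 324 - 3196)²/4 + 29656 = (¼)*(-2867)² + 29656 = (¼)*8219689 + 29656 = 8219689/4 + 29656 = 8338313/4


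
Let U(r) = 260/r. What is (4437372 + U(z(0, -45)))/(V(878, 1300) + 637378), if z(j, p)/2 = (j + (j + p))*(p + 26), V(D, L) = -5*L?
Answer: 379395319/53940069 ≈ 7.0336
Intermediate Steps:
z(j, p) = 2*(26 + p)*(p + 2*j) (z(j, p) = 2*((j + (j + p))*(p + 26)) = 2*((p + 2*j)*(26 + p)) = 2*((26 + p)*(p + 2*j)) = 2*(26 + p)*(p + 2*j))
(4437372 + U(z(0, -45)))/(V(878, 1300) + 637378) = (4437372 + 260/(2*(-45)**2 + 52*(-45) + 104*0 + 4*0*(-45)))/(-5*1300 + 637378) = (4437372 + 260/(2*2025 - 2340 + 0 + 0))/(-6500 + 637378) = (4437372 + 260/(4050 - 2340 + 0 + 0))/630878 = (4437372 + 260/1710)*(1/630878) = (4437372 + 260*(1/1710))*(1/630878) = (4437372 + 26/171)*(1/630878) = (758790638/171)*(1/630878) = 379395319/53940069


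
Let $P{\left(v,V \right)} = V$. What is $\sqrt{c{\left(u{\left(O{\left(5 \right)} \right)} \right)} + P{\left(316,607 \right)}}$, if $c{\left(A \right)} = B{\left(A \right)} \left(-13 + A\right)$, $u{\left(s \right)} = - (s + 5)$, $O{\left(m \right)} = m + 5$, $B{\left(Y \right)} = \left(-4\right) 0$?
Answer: $\sqrt{607} \approx 24.637$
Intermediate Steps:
$B{\left(Y \right)} = 0$
$O{\left(m \right)} = 5 + m$
$u{\left(s \right)} = -5 - s$ ($u{\left(s \right)} = - (5 + s) = -5 - s$)
$c{\left(A \right)} = 0$ ($c{\left(A \right)} = 0 \left(-13 + A\right) = 0$)
$\sqrt{c{\left(u{\left(O{\left(5 \right)} \right)} \right)} + P{\left(316,607 \right)}} = \sqrt{0 + 607} = \sqrt{607}$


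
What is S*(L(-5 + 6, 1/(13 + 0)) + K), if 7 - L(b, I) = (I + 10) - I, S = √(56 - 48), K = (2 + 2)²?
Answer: 26*√2 ≈ 36.770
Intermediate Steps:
K = 16 (K = 4² = 16)
S = 2*√2 (S = √8 = 2*√2 ≈ 2.8284)
L(b, I) = -3 (L(b, I) = 7 - ((I + 10) - I) = 7 - ((10 + I) - I) = 7 - 1*10 = 7 - 10 = -3)
S*(L(-5 + 6, 1/(13 + 0)) + K) = (2*√2)*(-3 + 16) = (2*√2)*13 = 26*√2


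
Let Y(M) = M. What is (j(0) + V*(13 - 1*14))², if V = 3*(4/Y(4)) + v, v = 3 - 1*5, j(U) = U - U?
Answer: 1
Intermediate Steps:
j(U) = 0
v = -2 (v = 3 - 5 = -2)
V = 1 (V = 3*(4/4) - 2 = 3*(4*(¼)) - 2 = 3*1 - 2 = 3 - 2 = 1)
(j(0) + V*(13 - 1*14))² = (0 + 1*(13 - 1*14))² = (0 + 1*(13 - 14))² = (0 + 1*(-1))² = (0 - 1)² = (-1)² = 1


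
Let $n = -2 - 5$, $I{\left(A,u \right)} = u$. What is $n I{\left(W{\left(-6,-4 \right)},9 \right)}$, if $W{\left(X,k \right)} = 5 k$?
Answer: $-63$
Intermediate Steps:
$n = -7$ ($n = -2 - 5 = -7$)
$n I{\left(W{\left(-6,-4 \right)},9 \right)} = \left(-7\right) 9 = -63$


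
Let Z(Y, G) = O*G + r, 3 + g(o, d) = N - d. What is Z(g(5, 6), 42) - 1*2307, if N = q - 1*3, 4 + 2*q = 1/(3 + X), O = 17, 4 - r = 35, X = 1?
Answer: -1624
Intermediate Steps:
r = -31 (r = 4 - 1*35 = 4 - 35 = -31)
q = -15/8 (q = -2 + 1/(2*(3 + 1)) = -2 + (1/2)/4 = -2 + (1/2)*(1/4) = -2 + 1/8 = -15/8 ≈ -1.8750)
N = -39/8 (N = -15/8 - 1*3 = -15/8 - 3 = -39/8 ≈ -4.8750)
g(o, d) = -63/8 - d (g(o, d) = -3 + (-39/8 - d) = -63/8 - d)
Z(Y, G) = -31 + 17*G (Z(Y, G) = 17*G - 31 = -31 + 17*G)
Z(g(5, 6), 42) - 1*2307 = (-31 + 17*42) - 1*2307 = (-31 + 714) - 2307 = 683 - 2307 = -1624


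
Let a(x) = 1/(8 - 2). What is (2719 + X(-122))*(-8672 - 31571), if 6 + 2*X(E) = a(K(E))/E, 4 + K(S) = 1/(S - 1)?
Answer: -160015142189/1464 ≈ -1.0930e+8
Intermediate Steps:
K(S) = -4 + 1/(-1 + S) (K(S) = -4 + 1/(S - 1) = -4 + 1/(-1 + S))
a(x) = ⅙ (a(x) = 1/6 = ⅙)
X(E) = -3 + 1/(12*E) (X(E) = -3 + (1/(6*E))/2 = -3 + 1/(12*E))
(2719 + X(-122))*(-8672 - 31571) = (2719 + (-3 + (1/12)/(-122)))*(-8672 - 31571) = (2719 + (-3 + (1/12)*(-1/122)))*(-40243) = (2719 + (-3 - 1/1464))*(-40243) = (2719 - 4393/1464)*(-40243) = (3976223/1464)*(-40243) = -160015142189/1464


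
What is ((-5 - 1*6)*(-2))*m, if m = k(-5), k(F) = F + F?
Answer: -220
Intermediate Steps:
k(F) = 2*F
m = -10 (m = 2*(-5) = -10)
((-5 - 1*6)*(-2))*m = ((-5 - 1*6)*(-2))*(-10) = ((-5 - 6)*(-2))*(-10) = -11*(-2)*(-10) = 22*(-10) = -220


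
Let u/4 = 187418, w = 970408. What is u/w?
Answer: 93709/121301 ≈ 0.77253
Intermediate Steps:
u = 749672 (u = 4*187418 = 749672)
u/w = 749672/970408 = 749672*(1/970408) = 93709/121301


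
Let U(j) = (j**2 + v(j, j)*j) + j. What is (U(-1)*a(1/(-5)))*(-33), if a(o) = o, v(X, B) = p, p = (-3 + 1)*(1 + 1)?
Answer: 132/5 ≈ 26.400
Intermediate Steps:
p = -4 (p = -2*2 = -4)
v(X, B) = -4
U(j) = j**2 - 3*j (U(j) = (j**2 - 4*j) + j = j**2 - 3*j)
(U(-1)*a(1/(-5)))*(-33) = (-(-3 - 1)/(-5))*(-33) = (-1*(-4)*(-1/5))*(-33) = (4*(-1/5))*(-33) = -4/5*(-33) = 132/5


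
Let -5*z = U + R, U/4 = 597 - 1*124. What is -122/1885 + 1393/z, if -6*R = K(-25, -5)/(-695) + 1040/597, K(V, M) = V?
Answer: -6651824096912/1775435262835 ≈ -3.7466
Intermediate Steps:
U = 1892 (U = 4*(597 - 1*124) = 4*(597 - 124) = 4*473 = 1892)
R = -147545/497898 (R = -(-25/(-695) + 1040/597)/6 = -(-25*(-1/695) + 1040*(1/597))/6 = -(5/139 + 1040/597)/6 = -⅙*147545/82983 = -147545/497898 ≈ -0.29634)
z = -941875471/2489490 (z = -(1892 - 147545/497898)/5 = -⅕*941875471/497898 = -941875471/2489490 ≈ -378.34)
-122/1885 + 1393/z = -122/1885 + 1393/(-941875471/2489490) = -122*1/1885 + 1393*(-2489490/941875471) = -122/1885 - 3467859570/941875471 = -6651824096912/1775435262835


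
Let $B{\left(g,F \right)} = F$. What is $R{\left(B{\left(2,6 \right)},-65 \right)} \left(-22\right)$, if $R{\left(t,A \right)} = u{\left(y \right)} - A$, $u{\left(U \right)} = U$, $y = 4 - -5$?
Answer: $-1628$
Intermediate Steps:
$y = 9$ ($y = 4 + 5 = 9$)
$R{\left(t,A \right)} = 9 - A$
$R{\left(B{\left(2,6 \right)},-65 \right)} \left(-22\right) = \left(9 - -65\right) \left(-22\right) = \left(9 + 65\right) \left(-22\right) = 74 \left(-22\right) = -1628$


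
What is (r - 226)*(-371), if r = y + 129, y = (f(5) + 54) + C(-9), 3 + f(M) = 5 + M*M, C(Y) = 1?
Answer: 5565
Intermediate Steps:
f(M) = 2 + M**2 (f(M) = -3 + (5 + M*M) = -3 + (5 + M**2) = 2 + M**2)
y = 82 (y = ((2 + 5**2) + 54) + 1 = ((2 + 25) + 54) + 1 = (27 + 54) + 1 = 81 + 1 = 82)
r = 211 (r = 82 + 129 = 211)
(r - 226)*(-371) = (211 - 226)*(-371) = -15*(-371) = 5565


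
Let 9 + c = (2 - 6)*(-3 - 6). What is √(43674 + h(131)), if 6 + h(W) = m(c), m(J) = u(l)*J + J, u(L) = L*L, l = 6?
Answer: 3*√4963 ≈ 211.35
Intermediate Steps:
u(L) = L²
c = 27 (c = -9 + (2 - 6)*(-3 - 6) = -9 - 4*(-9) = -9 + 36 = 27)
m(J) = 37*J (m(J) = 6²*J + J = 36*J + J = 37*J)
h(W) = 993 (h(W) = -6 + 37*27 = -6 + 999 = 993)
√(43674 + h(131)) = √(43674 + 993) = √44667 = 3*√4963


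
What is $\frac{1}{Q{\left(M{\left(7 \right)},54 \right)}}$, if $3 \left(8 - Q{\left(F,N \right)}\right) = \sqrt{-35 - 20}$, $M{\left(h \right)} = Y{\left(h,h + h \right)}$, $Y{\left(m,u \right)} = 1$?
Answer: $\frac{72}{631} + \frac{3 i \sqrt{55}}{631} \approx 0.1141 + 0.035259 i$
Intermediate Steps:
$M{\left(h \right)} = 1$
$Q{\left(F,N \right)} = 8 - \frac{i \sqrt{55}}{3}$ ($Q{\left(F,N \right)} = 8 - \frac{\sqrt{-35 - 20}}{3} = 8 - \frac{\sqrt{-55}}{3} = 8 - \frac{i \sqrt{55}}{3}$)
$\frac{1}{Q{\left(M{\left(7 \right)},54 \right)}} = \frac{1}{8 - \frac{i \sqrt{55}}{3}}$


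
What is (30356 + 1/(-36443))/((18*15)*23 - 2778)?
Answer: 368754569/41690792 ≈ 8.8450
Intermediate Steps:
(30356 + 1/(-36443))/((18*15)*23 - 2778) = (30356 - 1/36443)/(270*23 - 2778) = 1106263707/(36443*(6210 - 2778)) = (1106263707/36443)/3432 = (1106263707/36443)*(1/3432) = 368754569/41690792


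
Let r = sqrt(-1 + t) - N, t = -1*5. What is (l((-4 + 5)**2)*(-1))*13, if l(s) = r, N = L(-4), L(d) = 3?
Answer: 39 - 13*I*sqrt(6) ≈ 39.0 - 31.843*I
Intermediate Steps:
t = -5
N = 3
r = -3 + I*sqrt(6) (r = sqrt(-1 - 5) - 1*3 = sqrt(-6) - 3 = I*sqrt(6) - 3 = -3 + I*sqrt(6) ≈ -3.0 + 2.4495*I)
l(s) = -3 + I*sqrt(6)
(l((-4 + 5)**2)*(-1))*13 = ((-3 + I*sqrt(6))*(-1))*13 = (3 - I*sqrt(6))*13 = 39 - 13*I*sqrt(6)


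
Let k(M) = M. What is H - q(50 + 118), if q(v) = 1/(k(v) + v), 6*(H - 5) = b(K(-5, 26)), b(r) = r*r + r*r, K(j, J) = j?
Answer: 1493/112 ≈ 13.330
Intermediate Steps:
b(r) = 2*r**2 (b(r) = r**2 + r**2 = 2*r**2)
H = 40/3 (H = 5 + (2*(-5)**2)/6 = 5 + (2*25)/6 = 5 + (1/6)*50 = 5 + 25/3 = 40/3 ≈ 13.333)
q(v) = 1/(2*v) (q(v) = 1/(v + v) = 1/(2*v))
H - q(50 + 118) = 40/3 - 1/(2*(50 + 118)) = 40/3 - 1/(2*168) = 40/3 - 1*1/336 = 40/3 - 1/336 = 1493/112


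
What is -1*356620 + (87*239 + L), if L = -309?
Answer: -336136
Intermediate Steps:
-1*356620 + (87*239 + L) = -1*356620 + (87*239 - 309) = -356620 + (20793 - 309) = -356620 + 20484 = -336136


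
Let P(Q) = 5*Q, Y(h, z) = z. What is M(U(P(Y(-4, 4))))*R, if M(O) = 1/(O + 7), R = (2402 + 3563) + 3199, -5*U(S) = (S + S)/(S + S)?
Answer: 22910/17 ≈ 1347.6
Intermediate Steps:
U(S) = -1/5 (U(S) = -(S + S)/(5*(S + S)) = -2*S/(5*(2*S)) = -2*S*1/(2*S)/5 = -1/5*1 = -1/5)
R = 9164 (R = 5965 + 3199 = 9164)
M(O) = 1/(7 + O)
M(U(P(Y(-4, 4))))*R = 9164/(7 - 1/5) = 9164/(34/5) = (5/34)*9164 = 22910/17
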